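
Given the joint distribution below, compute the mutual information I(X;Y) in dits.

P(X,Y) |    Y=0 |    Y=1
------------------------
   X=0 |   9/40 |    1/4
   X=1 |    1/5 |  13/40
0.0019 dits

Mutual information: I(X;Y) = H(X) + H(Y) - H(X,Y)

Marginals:
P(X) = (19/40, 21/40), H(X) = 0.3005 dits
P(Y) = (17/40, 23/40), H(Y) = 0.2961 dits

Joint entropy: H(X,Y) = 0.5947 dits

I(X;Y) = 0.3005 + 0.2961 - 0.5947 = 0.0019 dits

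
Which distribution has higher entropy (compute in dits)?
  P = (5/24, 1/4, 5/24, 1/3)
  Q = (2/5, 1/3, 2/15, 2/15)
P

Computing entropies in dits:
H(P) = 0.5934
H(Q) = 0.5516

Distribution P has higher entropy.

Intuition: The distribution closer to uniform (more spread out) has higher entropy.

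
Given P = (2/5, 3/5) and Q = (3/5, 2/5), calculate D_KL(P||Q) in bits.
0.1170 bits

KL divergence: D_KL(P||Q) = Σ p(x) log(p(x)/q(x))

Computing term by term:
  x=0: 2/5 × log_2[(2/5)/(3/5)] = 2/5 × -0.5850 = -0.2340
  x=1: 3/5 × log_2[(3/5)/(2/5)] = 3/5 × 0.5850 = 0.3510

D_KL(P||Q) = 0.1170 bits

Note: KL divergence is always non-negative and equals 0 iff P = Q.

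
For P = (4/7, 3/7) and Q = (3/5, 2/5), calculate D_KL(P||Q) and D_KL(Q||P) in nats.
D_KL(P||Q) = 0.0017, D_KL(Q||P) = 0.0017

KL divergence is not symmetric: D_KL(P||Q) ≠ D_KL(Q||P) in general.

D_KL(P||Q) = 0.0017 nats
D_KL(Q||P) = 0.0017 nats

In this case they happen to be equal (to 4 decimal places).

This asymmetry is why KL divergence is not a true distance metric.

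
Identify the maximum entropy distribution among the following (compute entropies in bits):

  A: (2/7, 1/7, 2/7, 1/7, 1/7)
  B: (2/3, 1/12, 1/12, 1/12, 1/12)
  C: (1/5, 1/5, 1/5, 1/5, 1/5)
C

For a discrete distribution over n outcomes, entropy is maximized by the uniform distribution.

Computing entropies:
H(A) = 2.2359 bits
H(B) = 1.5850 bits
H(C) = 2.3219 bits

The uniform distribution (where all probabilities equal 1/5) achieves the maximum entropy of log_2(5) = 2.3219 bits.

Distribution C has the highest entropy.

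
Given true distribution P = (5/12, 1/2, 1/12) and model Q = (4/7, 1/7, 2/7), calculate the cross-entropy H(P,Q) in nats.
1.3105 nats

Cross-entropy: H(P,Q) = -Σ p(x) log q(x)

Alternatively: H(P,Q) = H(P) + D_KL(P||Q)
H(P) = 0.9184 nats
D_KL(P||Q) = 0.3921 nats

H(P,Q) = 0.9184 + 0.3921 = 1.3105 nats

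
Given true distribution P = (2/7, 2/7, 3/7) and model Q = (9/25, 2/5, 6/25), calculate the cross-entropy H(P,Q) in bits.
1.6812 bits

Cross-entropy: H(P,Q) = -Σ p(x) log q(x)

Alternatively: H(P,Q) = H(P) + D_KL(P||Q)
H(P) = 1.5567 bits
D_KL(P||Q) = 0.1245 bits

H(P,Q) = 1.5567 + 0.1245 = 1.6812 bits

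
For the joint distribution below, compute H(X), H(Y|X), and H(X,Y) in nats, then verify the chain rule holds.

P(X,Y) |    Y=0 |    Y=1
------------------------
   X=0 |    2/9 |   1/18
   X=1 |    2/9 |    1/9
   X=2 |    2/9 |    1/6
H(X,Y) = 1.7061, H(X) = 1.0893, H(Y|X) = 0.6167 (all in nats)

Chain rule: H(X,Y) = H(X) + H(Y|X)

Left side — joint entropy directly:
H(X,Y) = -Σ p(x,y) log p(x,y) = 1.7061 nats

Right side — compute H(Y|X) from the conditional distributions:
P(X) = (5/18, 1/3, 7/18), so H(X) = 1.0893 nats
H(Y|X) = Σ_x P(X=x) · H(Y|X=x):
  P(Y|X=0) = (4/5, 1/5), H(Y|X=0) = 0.5004, weight P(X=0) = 5/18
  P(Y|X=1) = (2/3, 1/3), H(Y|X=1) = 0.6365, weight P(X=1) = 1/3
  P(Y|X=2) = (4/7, 3/7), H(Y|X=2) = 0.6829, weight P(X=2) = 7/18
H(Y|X) = 0.6167 nats

H(X) + H(Y|X) = 1.0893 + 0.6167 = 1.7061 nats

Both sides equal 1.7061 nats. ✓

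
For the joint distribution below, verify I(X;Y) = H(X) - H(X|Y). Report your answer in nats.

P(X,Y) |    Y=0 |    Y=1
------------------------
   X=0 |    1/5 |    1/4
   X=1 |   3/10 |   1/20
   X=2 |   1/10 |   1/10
I(X;Y) = 0.0817 nats

Mutual information has multiple equivalent forms:
- I(X;Y) = H(X) - H(X|Y)
- I(X;Y) = H(Y) - H(Y|X)
- I(X;Y) = H(X) + H(Y) - H(X,Y)

Computing all quantities:
H(X) = 1.0487, H(Y) = 0.6730, H(X,Y) = 1.6400
H(X|Y) = 0.9669, H(Y|X) = 0.5913

Verification:
H(X) - H(X|Y) = 1.0487 - 0.9669 = 0.0817
H(Y) - H(Y|X) = 0.6730 - 0.5913 = 0.0817
H(X) + H(Y) - H(X,Y) = 1.0487 + 0.6730 - 1.6400 = 0.0817

All forms give I(X;Y) = 0.0817 nats. ✓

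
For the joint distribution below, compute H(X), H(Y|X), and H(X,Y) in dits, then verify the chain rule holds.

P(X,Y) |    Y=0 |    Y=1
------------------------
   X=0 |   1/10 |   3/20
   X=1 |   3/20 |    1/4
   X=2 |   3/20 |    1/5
H(X,Y) = 0.7611, H(X) = 0.4693, H(Y|X) = 0.2918 (all in dits)

Chain rule: H(X,Y) = H(X) + H(Y|X)

Left side — joint entropy directly:
H(X,Y) = -Σ p(x,y) log p(x,y) = 0.7611 dits

Right side — compute H(Y|X) from the conditional distributions:
P(X) = (1/4, 2/5, 7/20), so H(X) = 0.4693 dits
H(Y|X) = Σ_x P(X=x) · H(Y|X=x):
  P(Y|X=0) = (2/5, 3/5), H(Y|X=0) = 0.2923, weight P(X=0) = 1/4
  P(Y|X=1) = (3/8, 5/8), H(Y|X=1) = 0.2873, weight P(X=1) = 2/5
  P(Y|X=2) = (3/7, 4/7), H(Y|X=2) = 0.2966, weight P(X=2) = 7/20
H(Y|X) = 0.2918 dits

H(X) + H(Y|X) = 0.4693 + 0.2918 = 0.7611 dits

Both sides equal 0.7611 dits. ✓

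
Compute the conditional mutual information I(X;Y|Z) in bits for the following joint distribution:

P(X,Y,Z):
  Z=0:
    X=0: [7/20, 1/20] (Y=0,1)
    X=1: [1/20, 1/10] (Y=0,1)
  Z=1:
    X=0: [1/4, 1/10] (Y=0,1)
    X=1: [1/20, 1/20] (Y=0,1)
0.1209 bits

Conditional mutual information: I(X;Y|Z) = H(X|Z) + H(Y|Z) - H(X,Y|Z)

H(Z) = 0.9928
H(X,Z) = 1.8016 → H(X|Z) = 0.8088
H(Y,Z) = 1.8710 → H(Y|Z) = 0.8782
H(X,Y,Z) = 2.5589 → H(X,Y|Z) = 1.5661

I(X;Y|Z) = 0.8088 + 0.8782 - 1.5661 = 0.1209 bits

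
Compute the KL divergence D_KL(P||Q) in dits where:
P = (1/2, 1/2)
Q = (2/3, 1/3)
0.0256 dits

KL divergence: D_KL(P||Q) = Σ p(x) log(p(x)/q(x))

Computing term by term:
  x=0: 1/2 × log_10[(1/2)/(2/3)] = 1/2 × -0.1249 = -0.0625
  x=1: 1/2 × log_10[(1/2)/(1/3)] = 1/2 × 0.1761 = 0.0880

D_KL(P||Q) = 0.0256 dits

Note: KL divergence is always non-negative and equals 0 iff P = Q.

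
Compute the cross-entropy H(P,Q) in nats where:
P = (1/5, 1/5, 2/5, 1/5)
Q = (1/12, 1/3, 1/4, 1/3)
1.4909 nats

Cross-entropy: H(P,Q) = -Σ p(x) log q(x)

Alternatively: H(P,Q) = H(P) + D_KL(P||Q)
H(P) = 1.3322 nats
D_KL(P||Q) = 0.1588 nats

H(P,Q) = 1.3322 + 0.1588 = 1.4909 nats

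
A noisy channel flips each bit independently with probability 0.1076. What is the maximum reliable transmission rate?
0.5074 bits

For a binary symmetric channel (BSC) with error probability p:
Capacity C = 1 - H(p) bits per symbol

where H(p) = -p log₂(p) - (1-p) log₂(1-p) is the binary entropy function.

H(0.1076) = 0.4926 bits
C = 1 - 0.4926 = 0.5074 bits per symbol

This means we can reliably transmit up to 0.5074 bits of information per channel use.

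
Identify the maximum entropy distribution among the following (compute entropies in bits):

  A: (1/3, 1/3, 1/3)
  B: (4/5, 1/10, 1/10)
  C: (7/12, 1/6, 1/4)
A

For a discrete distribution over n outcomes, entropy is maximized by the uniform distribution.

Computing entropies:
H(A) = 1.5850 bits
H(B) = 0.9219 bits
H(C) = 1.3844 bits

The uniform distribution (where all probabilities equal 1/3) achieves the maximum entropy of log_2(3) = 1.5850 bits.

Distribution A has the highest entropy.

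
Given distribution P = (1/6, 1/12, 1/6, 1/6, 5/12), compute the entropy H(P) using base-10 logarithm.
0.6374 dits

Shannon entropy is H(X) = -Σ p(x) log p(x).

For P = (1/6, 1/12, 1/6, 1/6, 5/12):
H = -1/6 × log_10(1/6) -1/12 × log_10(1/12) -1/6 × log_10(1/6) -1/6 × log_10(1/6) -5/12 × log_10(5/12)
H = 0.6374 dits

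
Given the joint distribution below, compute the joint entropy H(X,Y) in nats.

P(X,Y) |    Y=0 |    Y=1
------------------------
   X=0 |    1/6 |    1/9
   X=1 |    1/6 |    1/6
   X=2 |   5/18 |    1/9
1.7400 nats

Joint entropy is H(X,Y) = -Σ_{x,y} p(x,y) log p(x,y).

Summing over all non-zero entries:
H(X,Y) = -[1/6·log_e(1/6) + 1/9·log_e(1/9) + 1/6·log_e(1/6) + 1/6·log_e(1/6) + 5/18·log_e(5/18) + 1/9·log_e(1/9)]
H(X,Y) = 1.7400 nats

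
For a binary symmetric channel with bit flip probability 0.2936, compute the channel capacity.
0.1267 bits

For a binary symmetric channel (BSC) with error probability p:
Capacity C = 1 - H(p) bits per symbol

where H(p) = -p log₂(p) - (1-p) log₂(1-p) is the binary entropy function.

H(0.2936) = 0.8733 bits
C = 1 - 0.8733 = 0.1267 bits per symbol

This means we can reliably transmit up to 0.1267 bits of information per channel use.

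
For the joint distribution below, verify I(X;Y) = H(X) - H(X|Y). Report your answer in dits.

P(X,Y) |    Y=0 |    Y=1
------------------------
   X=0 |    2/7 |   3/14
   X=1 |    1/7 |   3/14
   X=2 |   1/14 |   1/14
I(X;Y) = 0.0053 dits

Mutual information has multiple equivalent forms:
- I(X;Y) = H(X) - H(X|Y)
- I(X;Y) = H(Y) - H(Y|X)
- I(X;Y) = H(X) + H(Y) - H(X,Y)

Computing all quantities:
H(X) = 0.4309, H(Y) = 0.3010, H(X,Y) = 0.7266
H(X|Y) = 0.4256, H(Y|X) = 0.2957

Verification:
H(X) - H(X|Y) = 0.4309 - 0.4256 = 0.0053
H(Y) - H(Y|X) = 0.3010 - 0.2957 = 0.0053
H(X) + H(Y) - H(X,Y) = 0.4309 + 0.3010 - 0.7266 = 0.0053

All forms give I(X;Y) = 0.0053 dits. ✓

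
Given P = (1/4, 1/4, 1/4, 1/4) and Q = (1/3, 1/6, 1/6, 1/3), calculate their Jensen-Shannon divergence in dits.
0.0062 dits

Jensen-Shannon divergence is:
JSD(P||Q) = 0.5 × D_KL(P||M) + 0.5 × D_KL(Q||M)
where M = 0.5 × (P + Q) is the mixture distribution.

M = 0.5 × (1/4, 1/4, 1/4, 1/4) + 0.5 × (1/3, 1/6, 1/6, 1/3) = (7/24, 5/24, 5/24, 7/24)

D_KL(P||M) = 0.0061 dits
D_KL(Q||M) = 0.0064 dits

JSD(P||Q) = 0.5 × 0.0061 + 0.5 × 0.0064 = 0.0062 dits

Unlike KL divergence, JSD is symmetric and bounded: 0 ≤ JSD ≤ log(2).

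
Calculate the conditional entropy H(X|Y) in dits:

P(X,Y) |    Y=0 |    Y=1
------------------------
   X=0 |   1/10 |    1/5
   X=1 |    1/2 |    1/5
0.2378 dits

Using the chain rule: H(X|Y) = H(X,Y) - H(Y)

First, compute H(X,Y) = 0.5301 dits

Marginal P(Y) = (3/5, 2/5)
H(Y) = 0.2923 dits

H(X|Y) = H(X,Y) - H(Y) = 0.5301 - 0.2923 = 0.2378 dits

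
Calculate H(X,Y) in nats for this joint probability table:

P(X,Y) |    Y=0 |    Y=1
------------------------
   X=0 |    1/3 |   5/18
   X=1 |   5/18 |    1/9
1.3220 nats

Joint entropy is H(X,Y) = -Σ_{x,y} p(x,y) log p(x,y).

Summing over all non-zero entries:
H(X,Y) = -[1/3·log_e(1/3) + 5/18·log_e(5/18) + 5/18·log_e(5/18) + 1/9·log_e(1/9)]
H(X,Y) = 1.3220 nats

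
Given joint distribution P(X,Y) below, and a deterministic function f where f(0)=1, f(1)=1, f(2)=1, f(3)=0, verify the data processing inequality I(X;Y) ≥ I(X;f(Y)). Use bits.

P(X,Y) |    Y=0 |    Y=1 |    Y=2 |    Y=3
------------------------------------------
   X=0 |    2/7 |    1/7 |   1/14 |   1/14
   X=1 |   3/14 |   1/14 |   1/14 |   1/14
I(X;Y) = 0.0101, I(X;f(Y)) = 0.0025, inequality holds: 0.0101 ≥ 0.0025

Data Processing Inequality: For any Markov chain X → Y → Z, we have I(X;Y) ≥ I(X;Z).

Here Z = f(Y) is a deterministic function of Y, forming X → Y → Z.

Original I(X;Y) = 0.0101 bits

After applying f:
P(X,Z) where Z=f(Y):
- P(X,Z=0) = P(X,Y=3)
- P(X,Z=1) = P(X,Y=0) + P(X,Y=1) + P(X,Y=2)

I(X;Z) = I(X;f(Y)) = 0.0025 bits

Verification: 0.0101 ≥ 0.0025 ✓

Information cannot be created by processing; the function f can only lose information about X.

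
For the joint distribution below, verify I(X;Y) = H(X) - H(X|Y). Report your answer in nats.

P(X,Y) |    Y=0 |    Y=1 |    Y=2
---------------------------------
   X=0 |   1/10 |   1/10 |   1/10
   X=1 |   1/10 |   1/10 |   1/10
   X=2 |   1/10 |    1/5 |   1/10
I(X;Y) = 0.0138 nats

Mutual information has multiple equivalent forms:
- I(X;Y) = H(X) - H(X|Y)
- I(X;Y) = H(Y) - H(Y|X)
- I(X;Y) = H(X) + H(Y) - H(X,Y)

Computing all quantities:
H(X) = 1.0889, H(Y) = 1.0889, H(X,Y) = 2.1640
H(X|Y) = 1.0751, H(Y|X) = 1.0751

Verification:
H(X) - H(X|Y) = 1.0889 - 1.0751 = 0.0138
H(Y) - H(Y|X) = 1.0889 - 1.0751 = 0.0138
H(X) + H(Y) - H(X,Y) = 1.0889 + 1.0889 - 2.1640 = 0.0138

All forms give I(X;Y) = 0.0138 nats. ✓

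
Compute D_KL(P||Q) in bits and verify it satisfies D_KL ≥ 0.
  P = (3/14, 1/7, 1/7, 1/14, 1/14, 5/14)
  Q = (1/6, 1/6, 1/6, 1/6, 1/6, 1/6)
0.2322 bits

KL divergence satisfies the Gibbs inequality: D_KL(P||Q) ≥ 0 for all distributions P, Q.

D_KL(P||Q) = Σ p(x) log(p(x)/q(x))
Term by term:
  x=0: 3/14 × log_2[(3/14)/(1/6)] = 0.0777
  x=1: 1/7 × log_2[(1/7)/(1/6)] = -0.0318
  x=2: 1/7 × log_2[(1/7)/(1/6)] = -0.0318
  x=3: 1/14 × log_2[(1/14)/(1/6)] = -0.0873
  x=4: 1/14 × log_2[(1/14)/(1/6)] = -0.0873
  x=5: 5/14 × log_2[(5/14)/(1/6)] = 0.3927
D_KL(P||Q) = 0.2322 bits

D_KL(P||Q) = 0.2322 ≥ 0 ✓

This non-negativity is a fundamental property: relative entropy cannot be negative because it measures how different Q is from P.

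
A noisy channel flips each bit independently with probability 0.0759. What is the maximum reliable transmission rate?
0.6124 bits

For a binary symmetric channel (BSC) with error probability p:
Capacity C = 1 - H(p) bits per symbol

where H(p) = -p log₂(p) - (1-p) log₂(1-p) is the binary entropy function.

H(0.0759) = 0.3876 bits
C = 1 - 0.3876 = 0.6124 bits per symbol

This means we can reliably transmit up to 0.6124 bits of information per channel use.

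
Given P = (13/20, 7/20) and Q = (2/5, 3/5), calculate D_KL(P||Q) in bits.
0.1831 bits

KL divergence: D_KL(P||Q) = Σ p(x) log(p(x)/q(x))

Computing term by term:
  x=0: 13/20 × log_2[(13/20)/(2/5)] = 13/20 × 0.7004 = 0.4553
  x=1: 7/20 × log_2[(7/20)/(3/5)] = 7/20 × -0.7776 = -0.2722

D_KL(P||Q) = 0.1831 bits

Note: KL divergence is always non-negative and equals 0 iff P = Q.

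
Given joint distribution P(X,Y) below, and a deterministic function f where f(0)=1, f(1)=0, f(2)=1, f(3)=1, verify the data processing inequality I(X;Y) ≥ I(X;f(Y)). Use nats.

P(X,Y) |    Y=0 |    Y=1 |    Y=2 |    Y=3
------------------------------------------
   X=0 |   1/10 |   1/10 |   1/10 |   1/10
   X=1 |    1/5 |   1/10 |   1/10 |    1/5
I(X;Y) = 0.0138, I(X;f(Y)) = 0.0051, inequality holds: 0.0138 ≥ 0.0051

Data Processing Inequality: For any Markov chain X → Y → Z, we have I(X;Y) ≥ I(X;Z).

Here Z = f(Y) is a deterministic function of Y, forming X → Y → Z.

Original I(X;Y) = 0.0138 nats

After applying f:
P(X,Z) where Z=f(Y):
- P(X,Z=0) = P(X,Y=1)
- P(X,Z=1) = P(X,Y=0) + P(X,Y=2) + P(X,Y=3)

I(X;Z) = I(X;f(Y)) = 0.0051 nats

Verification: 0.0138 ≥ 0.0051 ✓

Information cannot be created by processing; the function f can only lose information about X.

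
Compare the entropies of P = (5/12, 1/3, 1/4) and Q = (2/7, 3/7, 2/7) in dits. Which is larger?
Q

Computing entropies in dits:
H(P) = 0.4680
H(Q) = 0.4686

Distribution Q has higher entropy.

Intuition: The distribution closer to uniform (more spread out) has higher entropy.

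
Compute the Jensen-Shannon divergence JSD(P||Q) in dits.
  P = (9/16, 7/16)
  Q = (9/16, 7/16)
0.0000 dits

Jensen-Shannon divergence is:
JSD(P||Q) = 0.5 × D_KL(P||M) + 0.5 × D_KL(Q||M)
where M = 0.5 × (P + Q) is the mixture distribution.

M = 0.5 × (9/16, 7/16) + 0.5 × (9/16, 7/16) = (9/16, 7/16)

D_KL(P||M) = 0.0000 dits
D_KL(Q||M) = 0.0000 dits

JSD(P||Q) = 0.5 × 0.0000 + 0.5 × 0.0000 = 0.0000 dits

Unlike KL divergence, JSD is symmetric and bounded: 0 ≤ JSD ≤ log(2).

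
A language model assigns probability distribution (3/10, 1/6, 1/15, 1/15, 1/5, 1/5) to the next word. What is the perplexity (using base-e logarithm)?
5.2839

Perplexity is e^H (or exp(H) for natural log).

First, H = -Σ p log p = 1.6647 nats
Perplexity = e^1.6647 = 5.2839

Interpretation: The model's uncertainty is equivalent to choosing uniformly among 5.3 options.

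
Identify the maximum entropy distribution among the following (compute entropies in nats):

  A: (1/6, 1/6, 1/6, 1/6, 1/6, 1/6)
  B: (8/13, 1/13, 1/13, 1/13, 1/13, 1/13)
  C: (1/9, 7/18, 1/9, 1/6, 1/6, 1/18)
A

For a discrete distribution over n outcomes, entropy is maximized by the uniform distribution.

Computing entropies:
H(A) = 1.7918 nats
H(B) = 1.2853 nats
H(C) = 1.6134 nats

The uniform distribution (where all probabilities equal 1/6) achieves the maximum entropy of log_e(6) = 1.7918 nats.

Distribution A has the highest entropy.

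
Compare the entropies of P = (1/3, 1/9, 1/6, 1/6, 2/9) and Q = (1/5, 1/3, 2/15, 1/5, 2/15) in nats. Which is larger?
Q

Computing entropies in nats:
H(P) = 1.5418
H(Q) = 1.5473

Distribution Q has higher entropy.

Intuition: The distribution closer to uniform (more spread out) has higher entropy.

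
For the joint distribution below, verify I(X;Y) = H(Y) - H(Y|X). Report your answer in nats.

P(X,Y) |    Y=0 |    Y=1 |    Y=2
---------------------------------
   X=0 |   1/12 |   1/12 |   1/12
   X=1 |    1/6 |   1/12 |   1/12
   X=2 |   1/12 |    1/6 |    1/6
I(X;Y) = 0.0378 nats

Mutual information has multiple equivalent forms:
- I(X;Y) = H(X) - H(X|Y)
- I(X;Y) = H(Y) - H(Y|X)
- I(X;Y) = H(X) + H(Y) - H(X,Y)

Computing all quantities:
H(X) = 1.0776, H(Y) = 1.0986, H(X,Y) = 2.1383
H(X|Y) = 1.0397, H(Y|X) = 1.0608

Verification:
H(X) - H(X|Y) = 1.0776 - 1.0397 = 0.0378
H(Y) - H(Y|X) = 1.0986 - 1.0608 = 0.0378
H(X) + H(Y) - H(X,Y) = 1.0776 + 1.0986 - 2.1383 = 0.0378

All forms give I(X;Y) = 0.0378 nats. ✓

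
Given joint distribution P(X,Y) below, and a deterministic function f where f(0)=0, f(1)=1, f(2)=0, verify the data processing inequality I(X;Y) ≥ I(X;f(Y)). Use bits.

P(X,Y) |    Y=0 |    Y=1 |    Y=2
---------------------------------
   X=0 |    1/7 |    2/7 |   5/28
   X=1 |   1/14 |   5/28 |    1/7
I(X;Y) = 0.0050, I(X;f(Y)) = 0.0002, inequality holds: 0.0050 ≥ 0.0002

Data Processing Inequality: For any Markov chain X → Y → Z, we have I(X;Y) ≥ I(X;Z).

Here Z = f(Y) is a deterministic function of Y, forming X → Y → Z.

Original I(X;Y) = 0.0050 bits

After applying f:
P(X,Z) where Z=f(Y):
- P(X,Z=0) = P(X,Y=0) + P(X,Y=2)
- P(X,Z=1) = P(X,Y=1)

I(X;Z) = I(X;f(Y)) = 0.0002 bits

Verification: 0.0050 ≥ 0.0002 ✓

Information cannot be created by processing; the function f can only lose information about X.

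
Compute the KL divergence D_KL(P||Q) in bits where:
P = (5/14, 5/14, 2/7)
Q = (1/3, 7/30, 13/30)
0.0832 bits

KL divergence: D_KL(P||Q) = Σ p(x) log(p(x)/q(x))

Computing term by term:
  x=0: 5/14 × log_2[(5/14)/(1/3)] = 5/14 × 0.0995 = 0.0355
  x=1: 5/14 × log_2[(5/14)/(7/30)] = 5/14 × 0.6141 = 0.2193
  x=2: 2/7 × log_2[(2/7)/(13/30)] = 2/7 × -0.6009 = -0.1717

D_KL(P||Q) = 0.0832 bits

Note: KL divergence is always non-negative and equals 0 iff P = Q.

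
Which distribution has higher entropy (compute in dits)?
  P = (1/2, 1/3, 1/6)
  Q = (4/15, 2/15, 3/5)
P

Computing entropies in dits:
H(P) = 0.4392
H(Q) = 0.4029

Distribution P has higher entropy.

Intuition: The distribution closer to uniform (more spread out) has higher entropy.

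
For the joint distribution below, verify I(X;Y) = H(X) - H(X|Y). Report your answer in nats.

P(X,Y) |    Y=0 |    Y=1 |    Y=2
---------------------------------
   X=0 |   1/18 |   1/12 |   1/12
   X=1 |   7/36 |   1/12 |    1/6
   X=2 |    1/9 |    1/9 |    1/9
I(X;Y) = 0.0210 nats

Mutual information has multiple equivalent forms:
- I(X;Y) = H(X) - H(X|Y)
- I(X;Y) = H(Y) - H(Y|X)
- I(X;Y) = H(X) + H(Y) - H(X,Y)

Computing all quantities:
H(X) = 1.0609, H(Y) = 1.0914, H(X,Y) = 2.1313
H(X|Y) = 1.0398, H(Y|X) = 1.0704

Verification:
H(X) - H(X|Y) = 1.0609 - 1.0398 = 0.0210
H(Y) - H(Y|X) = 1.0914 - 1.0704 = 0.0210
H(X) + H(Y) - H(X,Y) = 1.0609 + 1.0914 - 2.1313 = 0.0210

All forms give I(X;Y) = 0.0210 nats. ✓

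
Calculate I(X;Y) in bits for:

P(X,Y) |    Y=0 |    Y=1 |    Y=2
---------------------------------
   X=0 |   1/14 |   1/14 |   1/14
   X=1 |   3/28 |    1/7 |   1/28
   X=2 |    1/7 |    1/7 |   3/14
0.0636 bits

Mutual information: I(X;Y) = H(X) + H(Y) - H(X,Y)

Marginals:
P(X) = (3/14, 2/7, 1/2), H(X) = 1.4926 bits
P(Y) = (9/28, 5/14, 9/28), H(Y) = 1.5831 bits

Joint entropy: H(X,Y) = 3.0122 bits

I(X;Y) = 1.4926 + 1.5831 - 3.0122 = 0.0636 bits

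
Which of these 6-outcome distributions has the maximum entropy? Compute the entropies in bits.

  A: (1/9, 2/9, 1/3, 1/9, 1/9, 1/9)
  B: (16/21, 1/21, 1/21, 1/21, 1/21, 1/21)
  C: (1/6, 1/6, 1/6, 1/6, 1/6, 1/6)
C

For a discrete distribution over n outcomes, entropy is maximized by the uniform distribution.

Computing entropies:
H(A) = 2.4194 bits
H(B) = 1.3447 bits
H(C) = 2.5850 bits

The uniform distribution (where all probabilities equal 1/6) achieves the maximum entropy of log_2(6) = 2.5850 bits.

Distribution C has the highest entropy.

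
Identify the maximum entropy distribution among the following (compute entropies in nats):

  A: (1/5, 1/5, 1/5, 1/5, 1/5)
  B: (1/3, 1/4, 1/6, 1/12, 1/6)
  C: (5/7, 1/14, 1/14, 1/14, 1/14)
A

For a discrete distribution over n outcomes, entropy is maximized by the uniform distribution.

Computing entropies:
H(A) = 1.6094 nats
H(B) = 1.5171 nats
H(C) = 0.9944 nats

The uniform distribution (where all probabilities equal 1/5) achieves the maximum entropy of log_e(5) = 1.6094 nats.

Distribution A has the highest entropy.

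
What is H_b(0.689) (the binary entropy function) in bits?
0.8943 bits

The binary entropy function is:
H(p) = -p log(p) - (1-p) log(1-p)

H(0.689) = -0.689 × log_2(0.689) - 0.311 × log_2(0.311)
H(0.689) = 0.8943 bits

Note: Binary entropy is maximized at p=0.5 (H=1 bit) and minimized at p=0 or p=1 (H=0).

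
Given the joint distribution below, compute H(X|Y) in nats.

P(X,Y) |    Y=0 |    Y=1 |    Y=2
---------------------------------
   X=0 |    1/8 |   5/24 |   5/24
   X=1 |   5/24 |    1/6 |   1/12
0.6526 nats

Using the chain rule: H(X|Y) = H(X,Y) - H(Y)

First, compute H(X,Y) = 1.7460 nats

Marginal P(Y) = (1/3, 3/8, 7/24)
H(Y) = 1.0934 nats

H(X|Y) = H(X,Y) - H(Y) = 1.7460 - 1.0934 = 0.6526 nats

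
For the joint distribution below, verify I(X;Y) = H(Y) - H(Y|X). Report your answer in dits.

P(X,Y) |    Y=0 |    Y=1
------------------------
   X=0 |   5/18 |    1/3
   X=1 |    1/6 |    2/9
I(X;Y) = 0.0001 dits

Mutual information has multiple equivalent forms:
- I(X;Y) = H(X) - H(X|Y)
- I(X;Y) = H(Y) - H(Y|X)
- I(X;Y) = H(X) + H(Y) - H(X,Y)

Computing all quantities:
H(X) = 0.2902, H(Y) = 0.2983, H(X,Y) = 0.5884
H(X|Y) = 0.2901, H(Y|X) = 0.2982

Verification:
H(X) - H(X|Y) = 0.2902 - 0.2901 = 0.0001
H(Y) - H(Y|X) = 0.2983 - 0.2982 = 0.0001
H(X) + H(Y) - H(X,Y) = 0.2902 + 0.2983 - 0.5884 = 0.0001

All forms give I(X;Y) = 0.0001 dits. ✓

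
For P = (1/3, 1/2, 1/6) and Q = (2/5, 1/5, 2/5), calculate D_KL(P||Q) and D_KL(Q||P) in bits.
D_KL(P||Q) = 0.3628, D_KL(Q||P) = 0.3460

KL divergence is not symmetric: D_KL(P||Q) ≠ D_KL(Q||P) in general.

D_KL(P||Q) = 0.3628 bits
D_KL(Q||P) = 0.3460 bits

No, they are not equal!

This asymmetry is why KL divergence is not a true distance metric.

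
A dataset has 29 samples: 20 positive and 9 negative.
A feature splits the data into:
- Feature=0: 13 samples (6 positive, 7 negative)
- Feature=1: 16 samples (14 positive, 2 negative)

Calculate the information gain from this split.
0.1473 bits

Information Gain = H(Y) - H(Y|Feature)

Before split:
P(positive) = 20/29 = 0.6897
H(Y) = 0.8936 bits

After split:
Feature=0: H = 0.9957 bits (weight = 13/29)
Feature=1: H = 0.5436 bits (weight = 16/29)
H(Y|Feature) = (13/29)×0.9957 + (16/29)×0.5436 = 0.7463 bits

Information Gain = 0.8936 - 0.7463 = 0.1473 bits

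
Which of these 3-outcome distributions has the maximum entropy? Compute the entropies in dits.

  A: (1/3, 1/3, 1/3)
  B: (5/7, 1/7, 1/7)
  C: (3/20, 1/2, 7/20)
A

For a discrete distribution over n outcomes, entropy is maximized by the uniform distribution.

Computing entropies:
H(A) = 0.4771 dits
H(B) = 0.3458 dits
H(C) = 0.4337 dits

The uniform distribution (where all probabilities equal 1/3) achieves the maximum entropy of log_10(3) = 0.4771 dits.

Distribution A has the highest entropy.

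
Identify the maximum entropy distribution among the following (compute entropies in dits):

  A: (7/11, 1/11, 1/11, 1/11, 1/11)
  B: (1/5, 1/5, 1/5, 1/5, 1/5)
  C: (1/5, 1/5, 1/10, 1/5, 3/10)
B

For a discrete distribution over n outcomes, entropy is maximized by the uniform distribution.

Computing entropies:
H(A) = 0.5036 dits
H(B) = 0.6990 dits
H(C) = 0.6762 dits

The uniform distribution (where all probabilities equal 1/5) achieves the maximum entropy of log_10(5) = 0.6990 dits.

Distribution B has the highest entropy.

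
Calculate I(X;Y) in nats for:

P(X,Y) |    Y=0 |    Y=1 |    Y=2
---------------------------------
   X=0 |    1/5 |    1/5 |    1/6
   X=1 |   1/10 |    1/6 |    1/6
0.0096 nats

Mutual information: I(X;Y) = H(X) + H(Y) - H(X,Y)

Marginals:
P(X) = (17/30, 13/30), H(X) = 0.6842 nats
P(Y) = (3/10, 11/30, 1/3), H(Y) = 1.0953 nats

Joint entropy: H(X,Y) = 1.7699 nats

I(X;Y) = 0.6842 + 1.0953 - 1.7699 = 0.0096 nats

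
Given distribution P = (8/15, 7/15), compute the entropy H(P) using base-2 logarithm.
0.9968 bits

Shannon entropy is H(X) = -Σ p(x) log p(x).

For P = (8/15, 7/15):
H = -8/15 × log_2(8/15) -7/15 × log_2(7/15)
H = 0.9968 bits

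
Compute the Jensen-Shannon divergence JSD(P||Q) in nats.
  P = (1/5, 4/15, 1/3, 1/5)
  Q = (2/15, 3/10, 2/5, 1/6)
0.0061 nats

Jensen-Shannon divergence is:
JSD(P||Q) = 0.5 × D_KL(P||M) + 0.5 × D_KL(Q||M)
where M = 0.5 × (P + Q) is the mixture distribution.

M = 0.5 × (1/5, 4/15, 1/3, 1/5) + 0.5 × (2/15, 3/10, 2/5, 1/6) = (1/6, 0.283333, 11/30, 0.183333)

D_KL(P||M) = 0.0059 nats
D_KL(Q||M) = 0.0063 nats

JSD(P||Q) = 0.5 × 0.0059 + 0.5 × 0.0063 = 0.0061 nats

Unlike KL divergence, JSD is symmetric and bounded: 0 ≤ JSD ≤ log(2).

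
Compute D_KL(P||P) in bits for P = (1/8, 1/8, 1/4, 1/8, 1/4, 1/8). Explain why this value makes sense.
0.0000 bits

KL divergence satisfies the Gibbs inequality: D_KL(P||Q) ≥ 0 for all distributions P, Q.

D_KL(P||Q) = Σ p(x) log(p(x)/q(x))
Each term is p(x) × log_2(p(x)/p(x)) = p(x) × log_2(1) = 0, so the sum is 0.
D_KL(P||Q) = 0.0000 bits

When P = Q, the KL divergence is exactly 0, as there is no 'divergence' between identical distributions.

This non-negativity is a fundamental property: relative entropy cannot be negative because it measures how different Q is from P.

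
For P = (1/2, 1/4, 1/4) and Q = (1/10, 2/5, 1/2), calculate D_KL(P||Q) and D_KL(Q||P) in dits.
D_KL(P||Q) = 0.2232, D_KL(Q||P) = 0.1623

KL divergence is not symmetric: D_KL(P||Q) ≠ D_KL(Q||P) in general.

D_KL(P||Q) = 0.2232 dits
D_KL(Q||P) = 0.1623 dits

No, they are not equal!

This asymmetry is why KL divergence is not a true distance metric.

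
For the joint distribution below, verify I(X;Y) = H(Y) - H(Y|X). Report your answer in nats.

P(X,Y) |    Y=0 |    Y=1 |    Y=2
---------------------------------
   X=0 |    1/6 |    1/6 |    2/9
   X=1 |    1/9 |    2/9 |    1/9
I(X;Y) = 0.0223 nats

Mutual information has multiple equivalent forms:
- I(X;Y) = H(X) - H(X|Y)
- I(X;Y) = H(Y) - H(Y|X)
- I(X;Y) = H(X) + H(Y) - H(X,Y)

Computing all quantities:
H(X) = 0.6870, H(Y) = 1.0893, H(X,Y) = 1.7540
H(X|Y) = 0.6647, H(Y|X) = 1.0670

Verification:
H(X) - H(X|Y) = 0.6870 - 0.6647 = 0.0223
H(Y) - H(Y|X) = 1.0893 - 1.0670 = 0.0223
H(X) + H(Y) - H(X,Y) = 0.6870 + 1.0893 - 1.7540 = 0.0223

All forms give I(X;Y) = 0.0223 nats. ✓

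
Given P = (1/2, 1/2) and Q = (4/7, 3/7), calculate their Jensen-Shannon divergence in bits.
0.0037 bits

Jensen-Shannon divergence is:
JSD(P||Q) = 0.5 × D_KL(P||M) + 0.5 × D_KL(Q||M)
where M = 0.5 × (P + Q) is the mixture distribution.

M = 0.5 × (1/2, 1/2) + 0.5 × (4/7, 3/7) = (15/28, 13/28)

D_KL(P||M) = 0.0037 bits
D_KL(Q||M) = 0.0037 bits

JSD(P||Q) = 0.5 × 0.0037 + 0.5 × 0.0037 = 0.0037 bits

Unlike KL divergence, JSD is symmetric and bounded: 0 ≤ JSD ≤ log(2).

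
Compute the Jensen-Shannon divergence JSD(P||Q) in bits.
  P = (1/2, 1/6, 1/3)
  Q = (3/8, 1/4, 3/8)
0.0134 bits

Jensen-Shannon divergence is:
JSD(P||Q) = 0.5 × D_KL(P||M) + 0.5 × D_KL(Q||M)
where M = 0.5 × (P + Q) is the mixture distribution.

M = 0.5 × (1/2, 1/6, 1/3) + 0.5 × (3/8, 1/4, 3/8) = (7/16, 5/24, 0.354167)

D_KL(P||M) = 0.0135 bits
D_KL(Q||M) = 0.0133 bits

JSD(P||Q) = 0.5 × 0.0135 + 0.5 × 0.0133 = 0.0134 bits

Unlike KL divergence, JSD is symmetric and bounded: 0 ≤ JSD ≤ log(2).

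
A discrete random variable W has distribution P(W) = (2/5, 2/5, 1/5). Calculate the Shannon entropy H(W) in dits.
0.4581 dits

Shannon entropy is H(X) = -Σ p(x) log p(x).

For P = (2/5, 2/5, 1/5):
H = -2/5 × log_10(2/5) -2/5 × log_10(2/5) -1/5 × log_10(1/5)
H = 0.4581 dits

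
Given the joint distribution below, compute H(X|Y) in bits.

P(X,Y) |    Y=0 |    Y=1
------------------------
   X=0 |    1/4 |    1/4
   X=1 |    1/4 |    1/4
1.0000 bits

Using the chain rule: H(X|Y) = H(X,Y) - H(Y)

First, compute H(X,Y) = 2.0000 bits

Marginal P(Y) = (1/2, 1/2)
H(Y) = 1.0000 bits

H(X|Y) = H(X,Y) - H(Y) = 2.0000 - 1.0000 = 1.0000 bits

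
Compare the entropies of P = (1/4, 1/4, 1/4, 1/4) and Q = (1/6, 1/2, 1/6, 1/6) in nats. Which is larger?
P

Computing entropies in nats:
H(P) = 1.3863
H(Q) = 1.2425

Distribution P has higher entropy.

Intuition: The distribution closer to uniform (more spread out) has higher entropy.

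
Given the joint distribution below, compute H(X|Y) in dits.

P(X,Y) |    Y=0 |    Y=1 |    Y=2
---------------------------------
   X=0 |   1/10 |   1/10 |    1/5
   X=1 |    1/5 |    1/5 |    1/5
0.2863 dits

Using the chain rule: H(X|Y) = H(X,Y) - H(Y)

First, compute H(X,Y) = 0.7592 dits

Marginal P(Y) = (3/10, 3/10, 2/5)
H(Y) = 0.4729 dits

H(X|Y) = H(X,Y) - H(Y) = 0.7592 - 0.4729 = 0.2863 dits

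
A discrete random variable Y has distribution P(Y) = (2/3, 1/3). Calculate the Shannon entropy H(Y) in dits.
0.2764 dits

Shannon entropy is H(X) = -Σ p(x) log p(x).

For P = (2/3, 1/3):
H = -2/3 × log_10(2/3) -1/3 × log_10(1/3)
H = 0.2764 dits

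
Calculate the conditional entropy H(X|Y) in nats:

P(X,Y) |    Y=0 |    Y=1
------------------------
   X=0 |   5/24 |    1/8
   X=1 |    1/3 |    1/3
0.6295 nats

Using the chain rule: H(X|Y) = H(X,Y) - H(Y)

First, compute H(X,Y) = 1.3191 nats

Marginal P(Y) = (13/24, 11/24)
H(Y) = 0.6897 nats

H(X|Y) = H(X,Y) - H(Y) = 1.3191 - 0.6897 = 0.6295 nats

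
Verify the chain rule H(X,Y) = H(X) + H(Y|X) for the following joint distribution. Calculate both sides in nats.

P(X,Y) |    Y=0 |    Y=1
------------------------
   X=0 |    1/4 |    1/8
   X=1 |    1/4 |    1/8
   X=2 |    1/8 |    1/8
H(X,Y) = 1.7329, H(X) = 1.0822, H(Y|X) = 0.6507 (all in nats)

Chain rule: H(X,Y) = H(X) + H(Y|X)

Left side — joint entropy directly:
H(X,Y) = -Σ p(x,y) log p(x,y) = 1.7329 nats

Right side — compute H(Y|X) from the conditional distributions:
P(X) = (3/8, 3/8, 1/4), so H(X) = 1.0822 nats
H(Y|X) = Σ_x P(X=x) · H(Y|X=x):
  P(Y|X=0) = (2/3, 1/3), H(Y|X=0) = 0.6365, weight P(X=0) = 3/8
  P(Y|X=1) = (2/3, 1/3), H(Y|X=1) = 0.6365, weight P(X=1) = 3/8
  P(Y|X=2) = (1/2, 1/2), H(Y|X=2) = 0.6931, weight P(X=2) = 1/4
H(Y|X) = 0.6507 nats

H(X) + H(Y|X) = 1.0822 + 0.6507 = 1.7329 nats

Both sides equal 1.7329 nats. ✓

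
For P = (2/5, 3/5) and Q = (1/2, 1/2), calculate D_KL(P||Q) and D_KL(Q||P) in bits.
D_KL(P||Q) = 0.0290, D_KL(Q||P) = 0.0294

KL divergence is not symmetric: D_KL(P||Q) ≠ D_KL(Q||P) in general.

D_KL(P||Q) = 0.0290 bits
D_KL(Q||P) = 0.0294 bits

No, they are not equal!

This asymmetry is why KL divergence is not a true distance metric.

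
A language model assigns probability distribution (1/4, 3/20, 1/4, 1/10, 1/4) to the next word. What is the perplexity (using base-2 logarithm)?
4.7329

Perplexity is 2^H (or exp(H) for natural log).

First, H = -Σ p log p = 2.2427 bits
Perplexity = 2^2.2427 = 4.7329

Interpretation: The model's uncertainty is equivalent to choosing uniformly among 4.7 options.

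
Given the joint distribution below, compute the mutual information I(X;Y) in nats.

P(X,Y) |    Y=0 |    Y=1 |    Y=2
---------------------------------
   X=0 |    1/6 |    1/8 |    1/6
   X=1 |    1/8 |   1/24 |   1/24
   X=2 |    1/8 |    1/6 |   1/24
0.0552 nats

Mutual information: I(X;Y) = H(X) + H(Y) - H(X,Y)

Marginals:
P(X) = (11/24, 5/24, 1/3), H(X) = 1.0506 nats
P(Y) = (5/12, 1/3, 1/4), H(Y) = 1.0776 nats

Joint entropy: H(X,Y) = 2.0729 nats

I(X;Y) = 1.0506 + 1.0776 - 2.0729 = 0.0552 nats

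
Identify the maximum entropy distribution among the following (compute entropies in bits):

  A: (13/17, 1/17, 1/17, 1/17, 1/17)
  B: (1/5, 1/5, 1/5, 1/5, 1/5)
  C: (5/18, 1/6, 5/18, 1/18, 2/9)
B

For a discrete distribution over n outcomes, entropy is maximized by the uniform distribution.

Computing entropies:
H(A) = 1.2577 bits
H(B) = 2.3219 bits
H(C) = 2.1714 bits

The uniform distribution (where all probabilities equal 1/5) achieves the maximum entropy of log_2(5) = 2.3219 bits.

Distribution B has the highest entropy.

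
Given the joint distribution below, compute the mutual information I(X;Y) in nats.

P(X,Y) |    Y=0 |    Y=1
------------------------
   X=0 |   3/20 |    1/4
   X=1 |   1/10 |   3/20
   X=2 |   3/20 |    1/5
0.0011 nats

Mutual information: I(X;Y) = H(X) + H(Y) - H(X,Y)

Marginals:
P(X) = (2/5, 1/4, 7/20), H(X) = 1.0805 nats
P(Y) = (2/5, 3/5), H(Y) = 0.6730 nats

Joint entropy: H(X,Y) = 1.7524 nats

I(X;Y) = 1.0805 + 0.6730 - 1.7524 = 0.0011 nats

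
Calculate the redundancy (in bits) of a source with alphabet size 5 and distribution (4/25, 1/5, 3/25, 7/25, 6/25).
0.0591 bits

Redundancy measures how far a source is from maximum entropy:
R = H_max - H(X)

Maximum entropy for 5 symbols: H_max = log_2(5) = 2.3219 bits
Actual entropy: H(X) = 2.2628 bits
Redundancy: R = 2.3219 - 2.2628 = 0.0591 bits

This redundancy represents potential for compression: the source could be compressed by 0.0591 bits per symbol.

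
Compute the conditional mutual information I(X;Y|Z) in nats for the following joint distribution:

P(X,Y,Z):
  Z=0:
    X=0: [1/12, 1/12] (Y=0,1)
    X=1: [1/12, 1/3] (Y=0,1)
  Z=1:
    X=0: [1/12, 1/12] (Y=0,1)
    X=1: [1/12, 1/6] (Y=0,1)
0.0307 nats

Conditional mutual information: I(X;Y|Z) = H(X|Z) + H(Y|Z) - H(X,Y|Z)

H(Z) = 0.6792
H(X,Z) = 1.3086 → H(X|Z) = 0.6294
H(Y,Z) = 1.3086 → H(Y|Z) = 0.6294
H(X,Y,Z) = 1.9073 → H(X,Y|Z) = 1.2281

I(X;Y|Z) = 0.6294 + 0.6294 - 1.2281 = 0.0307 nats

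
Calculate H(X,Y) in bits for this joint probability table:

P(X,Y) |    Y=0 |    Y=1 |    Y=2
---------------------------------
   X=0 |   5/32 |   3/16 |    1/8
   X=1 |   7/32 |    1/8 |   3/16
2.5537 bits

Joint entropy is H(X,Y) = -Σ_{x,y} p(x,y) log p(x,y).

Summing over all non-zero entries:
H(X,Y) = -[5/32·log_2(5/32) + 3/16·log_2(3/16) + 1/8·log_2(1/8) + 7/32·log_2(7/32) + 1/8·log_2(1/8) + 3/16·log_2(3/16)]
H(X,Y) = 2.5537 bits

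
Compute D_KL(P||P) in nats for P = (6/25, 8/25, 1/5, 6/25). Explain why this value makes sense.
0.0000 nats

KL divergence satisfies the Gibbs inequality: D_KL(P||Q) ≥ 0 for all distributions P, Q.

D_KL(P||Q) = Σ p(x) log(p(x)/q(x))
Each term is p(x) × log_e(p(x)/p(x)) = p(x) × log_e(1) = 0, so the sum is 0.
D_KL(P||Q) = 0.0000 nats

When P = Q, the KL divergence is exactly 0, as there is no 'divergence' between identical distributions.

This non-negativity is a fundamental property: relative entropy cannot be negative because it measures how different Q is from P.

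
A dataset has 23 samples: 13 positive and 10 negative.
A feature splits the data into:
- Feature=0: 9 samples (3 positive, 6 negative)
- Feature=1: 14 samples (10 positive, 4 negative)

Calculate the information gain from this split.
0.1030 bits

Information Gain = H(Y) - H(Y|Feature)

Before split:
P(positive) = 13/23 = 0.5652
H(Y) = 0.9877 bits

After split:
Feature=0: H = 0.9183 bits (weight = 9/23)
Feature=1: H = 0.8631 bits (weight = 14/23)
H(Y|Feature) = (9/23)×0.9183 + (14/23)×0.8631 = 0.8847 bits

Information Gain = 0.9877 - 0.8847 = 0.1030 bits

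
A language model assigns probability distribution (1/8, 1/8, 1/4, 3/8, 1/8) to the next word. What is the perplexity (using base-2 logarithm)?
4.4557

Perplexity is 2^H (or exp(H) for natural log).

First, H = -Σ p log p = 2.1556 bits
Perplexity = 2^2.1556 = 4.4557

Interpretation: The model's uncertainty is equivalent to choosing uniformly among 4.5 options.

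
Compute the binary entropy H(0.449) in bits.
0.9925 bits

The binary entropy function is:
H(p) = -p log(p) - (1-p) log(1-p)

H(0.449) = -0.449 × log_2(0.449) - 0.551 × log_2(0.551)
H(0.449) = 0.9925 bits

Note: Binary entropy is maximized at p=0.5 (H=1 bit) and minimized at p=0 or p=1 (H=0).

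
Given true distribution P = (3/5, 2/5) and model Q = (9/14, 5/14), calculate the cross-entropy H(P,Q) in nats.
0.6769 nats

Cross-entropy: H(P,Q) = -Σ p(x) log q(x)

Alternatively: H(P,Q) = H(P) + D_KL(P||Q)
H(P) = 0.6730 nats
D_KL(P||Q) = 0.0039 nats

H(P,Q) = 0.6730 + 0.0039 = 0.6769 nats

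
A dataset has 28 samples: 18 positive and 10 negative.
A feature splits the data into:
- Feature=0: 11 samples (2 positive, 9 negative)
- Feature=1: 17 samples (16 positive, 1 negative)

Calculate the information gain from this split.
0.4756 bits

Information Gain = H(Y) - H(Y|Feature)

Before split:
P(positive) = 18/28 = 0.6429
H(Y) = 0.9403 bits

After split:
Feature=0: H = 0.6840 bits (weight = 11/28)
Feature=1: H = 0.3228 bits (weight = 17/28)
H(Y|Feature) = (11/28)×0.6840 + (17/28)×0.3228 = 0.4647 bits

Information Gain = 0.9403 - 0.4647 = 0.4756 bits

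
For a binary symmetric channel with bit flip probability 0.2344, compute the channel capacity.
0.2144 bits

For a binary symmetric channel (BSC) with error probability p:
Capacity C = 1 - H(p) bits per symbol

where H(p) = -p log₂(p) - (1-p) log₂(1-p) is the binary entropy function.

H(0.2344) = 0.7856 bits
C = 1 - 0.7856 = 0.2144 bits per symbol

This means we can reliably transmit up to 0.2144 bits of information per channel use.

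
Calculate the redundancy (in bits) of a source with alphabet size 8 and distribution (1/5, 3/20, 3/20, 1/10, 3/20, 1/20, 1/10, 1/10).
0.0913 bits

Redundancy measures how far a source is from maximum entropy:
R = H_max - H(X)

Maximum entropy for 8 symbols: H_max = log_2(8) = 3.0000 bits
Actual entropy: H(X) = 2.9087 bits
Redundancy: R = 3.0000 - 2.9087 = 0.0913 bits

This redundancy represents potential for compression: the source could be compressed by 0.0913 bits per symbol.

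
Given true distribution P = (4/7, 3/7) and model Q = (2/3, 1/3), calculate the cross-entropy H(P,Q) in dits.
0.3051 dits

Cross-entropy: H(P,Q) = -Σ p(x) log q(x)

Alternatively: H(P,Q) = H(P) + D_KL(P||Q)
H(P) = 0.2966 dits
D_KL(P||Q) = 0.0085 dits

H(P,Q) = 0.2966 + 0.0085 = 0.3051 dits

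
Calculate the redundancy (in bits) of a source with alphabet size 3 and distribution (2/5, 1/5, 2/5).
0.0630 bits

Redundancy measures how far a source is from maximum entropy:
R = H_max - H(X)

Maximum entropy for 3 symbols: H_max = log_2(3) = 1.5850 bits
Actual entropy: H(X) = 1.5219 bits
Redundancy: R = 1.5850 - 1.5219 = 0.0630 bits

This redundancy represents potential for compression: the source could be compressed by 0.0630 bits per symbol.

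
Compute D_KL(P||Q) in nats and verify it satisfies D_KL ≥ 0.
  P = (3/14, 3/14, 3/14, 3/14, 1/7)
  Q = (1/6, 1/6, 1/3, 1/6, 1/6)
0.0449 nats

KL divergence satisfies the Gibbs inequality: D_KL(P||Q) ≥ 0 for all distributions P, Q.

D_KL(P||Q) = Σ p(x) log(p(x)/q(x))
Term by term:
  x=0: 3/14 × log_e[(3/14)/(1/6)] = 0.0539
  x=1: 3/14 × log_e[(3/14)/(1/6)] = 0.0539
  x=2: 3/14 × log_e[(3/14)/(1/3)] = -0.0947
  x=3: 3/14 × log_e[(3/14)/(1/6)] = 0.0539
  x=4: 1/7 × log_e[(1/7)/(1/6)] = -0.0220
D_KL(P||Q) = 0.0449 nats

D_KL(P||Q) = 0.0449 ≥ 0 ✓

This non-negativity is a fundamental property: relative entropy cannot be negative because it measures how different Q is from P.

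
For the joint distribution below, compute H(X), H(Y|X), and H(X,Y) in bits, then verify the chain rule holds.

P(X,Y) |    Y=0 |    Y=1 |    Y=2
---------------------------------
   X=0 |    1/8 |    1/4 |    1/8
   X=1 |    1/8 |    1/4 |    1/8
H(X,Y) = 2.5000, H(X) = 1.0000, H(Y|X) = 1.5000 (all in bits)

Chain rule: H(X,Y) = H(X) + H(Y|X)

Left side — joint entropy directly:
H(X,Y) = -Σ p(x,y) log p(x,y) = 2.5000 bits

Right side — compute H(Y|X) from the conditional distributions:
P(X) = (1/2, 1/2), so H(X) = 1.0000 bits
H(Y|X) = Σ_x P(X=x) · H(Y|X=x):
  P(Y|X=0) = (1/4, 1/2, 1/4), H(Y|X=0) = 1.5000, weight P(X=0) = 1/2
  P(Y|X=1) = (1/4, 1/2, 1/4), H(Y|X=1) = 1.5000, weight P(X=1) = 1/2
H(Y|X) = 1.5000 bits

H(X) + H(Y|X) = 1.0000 + 1.5000 = 2.5000 bits

Both sides equal 2.5000 bits. ✓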